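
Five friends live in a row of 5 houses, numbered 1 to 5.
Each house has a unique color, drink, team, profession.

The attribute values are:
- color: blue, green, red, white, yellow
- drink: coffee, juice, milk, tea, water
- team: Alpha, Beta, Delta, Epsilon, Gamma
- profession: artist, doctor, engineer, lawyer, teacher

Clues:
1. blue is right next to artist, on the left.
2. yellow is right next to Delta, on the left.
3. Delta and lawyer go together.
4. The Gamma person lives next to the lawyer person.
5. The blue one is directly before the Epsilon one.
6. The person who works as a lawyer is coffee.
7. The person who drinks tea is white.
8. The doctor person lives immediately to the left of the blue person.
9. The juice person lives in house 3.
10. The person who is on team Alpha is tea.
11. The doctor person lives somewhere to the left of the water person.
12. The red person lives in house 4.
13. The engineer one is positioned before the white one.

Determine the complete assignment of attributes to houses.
Solution:

House | Color | Drink | Team | Profession
-----------------------------------------
  1   | yellow | milk | Gamma | doctor
  2   | blue | coffee | Delta | lawyer
  3   | green | juice | Epsilon | artist
  4   | red | water | Beta | engineer
  5   | white | tea | Alpha | teacher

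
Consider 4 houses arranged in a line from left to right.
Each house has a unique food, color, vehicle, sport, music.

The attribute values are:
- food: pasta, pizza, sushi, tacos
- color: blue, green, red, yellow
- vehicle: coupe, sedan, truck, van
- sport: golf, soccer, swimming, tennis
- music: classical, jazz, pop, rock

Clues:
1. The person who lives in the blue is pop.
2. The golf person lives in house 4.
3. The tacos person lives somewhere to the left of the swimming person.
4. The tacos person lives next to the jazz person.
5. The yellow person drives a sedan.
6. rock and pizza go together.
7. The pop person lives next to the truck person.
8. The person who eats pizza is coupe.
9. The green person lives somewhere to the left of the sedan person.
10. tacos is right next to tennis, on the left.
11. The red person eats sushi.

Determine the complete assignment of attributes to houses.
Solution:

House | Food | Color | Vehicle | Sport | Music
----------------------------------------------
  1   | tacos | blue | van | soccer | pop
  2   | sushi | red | truck | tennis | jazz
  3   | pizza | green | coupe | swimming | rock
  4   | pasta | yellow | sedan | golf | classical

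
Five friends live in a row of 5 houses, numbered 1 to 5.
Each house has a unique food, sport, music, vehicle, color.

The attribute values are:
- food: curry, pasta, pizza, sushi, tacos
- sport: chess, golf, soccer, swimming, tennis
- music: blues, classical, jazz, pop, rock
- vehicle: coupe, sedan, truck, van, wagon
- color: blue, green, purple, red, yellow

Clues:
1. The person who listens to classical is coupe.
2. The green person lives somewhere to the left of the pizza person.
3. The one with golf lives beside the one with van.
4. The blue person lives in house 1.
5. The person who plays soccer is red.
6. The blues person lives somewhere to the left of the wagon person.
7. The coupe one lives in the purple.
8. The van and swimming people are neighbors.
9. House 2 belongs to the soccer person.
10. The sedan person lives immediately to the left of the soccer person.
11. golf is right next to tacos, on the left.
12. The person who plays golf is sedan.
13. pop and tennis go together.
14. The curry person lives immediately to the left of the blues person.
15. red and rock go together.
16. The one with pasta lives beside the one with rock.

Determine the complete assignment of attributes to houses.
Solution:

House | Food | Sport | Music | Vehicle | Color
----------------------------------------------
  1   | pasta | golf | jazz | sedan | blue
  2   | tacos | soccer | rock | van | red
  3   | curry | swimming | classical | coupe | purple
  4   | sushi | chess | blues | truck | green
  5   | pizza | tennis | pop | wagon | yellow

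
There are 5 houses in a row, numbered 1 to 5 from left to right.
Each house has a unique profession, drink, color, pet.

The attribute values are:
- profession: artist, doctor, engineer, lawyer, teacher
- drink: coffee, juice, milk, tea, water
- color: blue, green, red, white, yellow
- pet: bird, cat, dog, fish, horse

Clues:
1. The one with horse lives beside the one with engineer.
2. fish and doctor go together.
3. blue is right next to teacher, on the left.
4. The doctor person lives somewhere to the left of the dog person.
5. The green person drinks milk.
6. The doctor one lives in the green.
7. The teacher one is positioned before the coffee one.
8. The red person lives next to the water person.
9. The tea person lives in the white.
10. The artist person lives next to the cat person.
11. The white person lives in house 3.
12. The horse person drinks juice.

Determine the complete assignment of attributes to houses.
Solution:

House | Profession | Drink | Color | Pet
----------------------------------------
  1   | artist | juice | red | horse
  2   | engineer | water | blue | cat
  3   | teacher | tea | white | bird
  4   | doctor | milk | green | fish
  5   | lawyer | coffee | yellow | dog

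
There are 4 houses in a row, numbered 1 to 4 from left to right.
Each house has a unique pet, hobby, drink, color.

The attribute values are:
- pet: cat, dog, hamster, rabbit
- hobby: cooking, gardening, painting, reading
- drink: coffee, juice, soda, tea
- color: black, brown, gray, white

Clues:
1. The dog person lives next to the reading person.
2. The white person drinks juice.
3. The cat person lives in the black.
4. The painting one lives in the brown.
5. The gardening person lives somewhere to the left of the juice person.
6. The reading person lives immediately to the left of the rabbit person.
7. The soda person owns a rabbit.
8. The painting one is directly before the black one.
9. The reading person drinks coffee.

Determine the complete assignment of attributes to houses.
Solution:

House | Pet | Hobby | Drink | Color
-----------------------------------
  1   | dog | painting | tea | brown
  2   | cat | reading | coffee | black
  3   | rabbit | gardening | soda | gray
  4   | hamster | cooking | juice | white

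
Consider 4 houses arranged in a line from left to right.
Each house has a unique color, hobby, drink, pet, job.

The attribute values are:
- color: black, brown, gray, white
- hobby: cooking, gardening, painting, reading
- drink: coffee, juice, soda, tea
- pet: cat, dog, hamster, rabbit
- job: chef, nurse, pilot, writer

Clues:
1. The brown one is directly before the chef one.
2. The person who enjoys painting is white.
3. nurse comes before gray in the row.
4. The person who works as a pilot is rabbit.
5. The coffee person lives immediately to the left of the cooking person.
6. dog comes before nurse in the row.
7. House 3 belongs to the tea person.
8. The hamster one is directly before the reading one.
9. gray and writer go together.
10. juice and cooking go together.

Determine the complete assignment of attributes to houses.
Solution:

House | Color | Hobby | Drink | Pet | Job
-----------------------------------------
  1   | brown | gardening | coffee | rabbit | pilot
  2   | black | cooking | juice | dog | chef
  3   | white | painting | tea | hamster | nurse
  4   | gray | reading | soda | cat | writer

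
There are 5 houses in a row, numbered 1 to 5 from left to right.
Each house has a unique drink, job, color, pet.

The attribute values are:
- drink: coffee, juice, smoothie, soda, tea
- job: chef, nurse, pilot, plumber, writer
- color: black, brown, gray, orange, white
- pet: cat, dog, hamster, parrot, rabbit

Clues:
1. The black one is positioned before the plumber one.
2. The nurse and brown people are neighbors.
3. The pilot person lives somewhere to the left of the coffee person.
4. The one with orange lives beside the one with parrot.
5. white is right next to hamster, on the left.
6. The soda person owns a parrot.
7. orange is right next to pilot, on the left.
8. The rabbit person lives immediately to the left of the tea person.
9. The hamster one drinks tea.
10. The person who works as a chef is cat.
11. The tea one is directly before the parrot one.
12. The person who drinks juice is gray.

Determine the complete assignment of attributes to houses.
Solution:

House | Drink | Job | Color | Pet
---------------------------------
  1   | smoothie | writer | white | rabbit
  2   | tea | nurse | orange | hamster
  3   | soda | pilot | brown | parrot
  4   | coffee | chef | black | cat
  5   | juice | plumber | gray | dog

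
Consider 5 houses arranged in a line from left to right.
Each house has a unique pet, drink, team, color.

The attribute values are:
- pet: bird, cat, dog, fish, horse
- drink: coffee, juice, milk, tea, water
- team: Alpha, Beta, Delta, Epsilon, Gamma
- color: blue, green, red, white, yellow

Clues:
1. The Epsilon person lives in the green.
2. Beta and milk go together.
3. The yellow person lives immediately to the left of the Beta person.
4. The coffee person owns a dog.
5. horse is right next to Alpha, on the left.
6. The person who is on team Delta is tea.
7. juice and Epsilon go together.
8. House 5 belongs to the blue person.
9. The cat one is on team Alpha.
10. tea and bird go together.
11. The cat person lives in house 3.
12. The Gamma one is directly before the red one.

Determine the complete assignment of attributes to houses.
Solution:

House | Pet | Drink | Team | Color
----------------------------------
  1   | dog | coffee | Gamma | yellow
  2   | horse | milk | Beta | red
  3   | cat | water | Alpha | white
  4   | fish | juice | Epsilon | green
  5   | bird | tea | Delta | blue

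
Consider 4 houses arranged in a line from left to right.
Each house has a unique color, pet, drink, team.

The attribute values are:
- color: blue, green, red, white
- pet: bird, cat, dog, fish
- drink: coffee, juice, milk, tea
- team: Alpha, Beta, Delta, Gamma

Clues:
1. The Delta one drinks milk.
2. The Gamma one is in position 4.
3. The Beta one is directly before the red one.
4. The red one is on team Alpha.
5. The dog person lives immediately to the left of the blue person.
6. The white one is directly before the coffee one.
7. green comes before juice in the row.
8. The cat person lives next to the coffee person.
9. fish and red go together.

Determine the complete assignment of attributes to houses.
Solution:

House | Color | Pet | Drink | Team
----------------------------------
  1   | white | cat | tea | Beta
  2   | red | fish | coffee | Alpha
  3   | green | dog | milk | Delta
  4   | blue | bird | juice | Gamma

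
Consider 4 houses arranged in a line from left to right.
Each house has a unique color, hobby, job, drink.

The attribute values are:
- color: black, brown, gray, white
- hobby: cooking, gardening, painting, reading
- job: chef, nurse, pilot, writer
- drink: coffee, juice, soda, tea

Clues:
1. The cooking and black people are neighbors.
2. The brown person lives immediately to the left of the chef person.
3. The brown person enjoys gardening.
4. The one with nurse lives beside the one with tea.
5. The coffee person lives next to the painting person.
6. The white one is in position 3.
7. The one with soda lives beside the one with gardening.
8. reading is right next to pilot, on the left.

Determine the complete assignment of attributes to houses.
Solution:

House | Color | Hobby | Job | Drink
-----------------------------------
  1   | gray | reading | nurse | soda
  2   | brown | gardening | pilot | tea
  3   | white | cooking | chef | coffee
  4   | black | painting | writer | juice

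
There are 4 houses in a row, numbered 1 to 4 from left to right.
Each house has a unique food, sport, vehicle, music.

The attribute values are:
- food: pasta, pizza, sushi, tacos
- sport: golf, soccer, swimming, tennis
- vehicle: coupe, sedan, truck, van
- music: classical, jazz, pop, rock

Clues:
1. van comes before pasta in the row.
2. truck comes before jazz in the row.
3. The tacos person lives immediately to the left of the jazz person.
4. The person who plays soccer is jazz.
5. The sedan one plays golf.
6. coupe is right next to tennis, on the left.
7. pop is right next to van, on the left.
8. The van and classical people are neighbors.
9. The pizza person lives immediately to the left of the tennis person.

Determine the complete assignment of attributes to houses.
Solution:

House | Food | Sport | Vehicle | Music
--------------------------------------
  1   | pizza | swimming | coupe | rock
  2   | tacos | tennis | truck | pop
  3   | sushi | soccer | van | jazz
  4   | pasta | golf | sedan | classical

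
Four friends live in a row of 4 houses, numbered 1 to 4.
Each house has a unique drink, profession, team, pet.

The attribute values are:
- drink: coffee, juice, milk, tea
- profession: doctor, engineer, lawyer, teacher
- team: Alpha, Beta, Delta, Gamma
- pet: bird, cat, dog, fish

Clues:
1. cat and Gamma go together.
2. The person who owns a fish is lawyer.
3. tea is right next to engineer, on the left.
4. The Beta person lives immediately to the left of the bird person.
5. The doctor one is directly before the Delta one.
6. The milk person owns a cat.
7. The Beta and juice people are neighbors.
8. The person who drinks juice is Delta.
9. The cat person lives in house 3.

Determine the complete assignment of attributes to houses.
Solution:

House | Drink | Profession | Team | Pet
---------------------------------------
  1   | tea | doctor | Beta | dog
  2   | juice | engineer | Delta | bird
  3   | milk | teacher | Gamma | cat
  4   | coffee | lawyer | Alpha | fish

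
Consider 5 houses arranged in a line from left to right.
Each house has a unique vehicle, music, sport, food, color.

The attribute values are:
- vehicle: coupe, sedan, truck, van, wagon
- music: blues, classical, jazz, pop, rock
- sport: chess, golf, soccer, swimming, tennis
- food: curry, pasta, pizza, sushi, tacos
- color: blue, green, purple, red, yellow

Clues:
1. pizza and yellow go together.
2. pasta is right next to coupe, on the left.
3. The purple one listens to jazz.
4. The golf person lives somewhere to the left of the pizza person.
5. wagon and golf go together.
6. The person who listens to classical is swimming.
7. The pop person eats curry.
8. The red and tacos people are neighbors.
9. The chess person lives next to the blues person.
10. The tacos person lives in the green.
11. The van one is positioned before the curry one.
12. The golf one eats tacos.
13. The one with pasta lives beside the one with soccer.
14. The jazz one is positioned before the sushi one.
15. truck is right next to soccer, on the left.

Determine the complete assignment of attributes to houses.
Solution:

House | Vehicle | Music | Sport | Food | Color
----------------------------------------------
  1   | truck | jazz | chess | pasta | purple
  2   | coupe | blues | soccer | sushi | red
  3   | wagon | rock | golf | tacos | green
  4   | van | classical | swimming | pizza | yellow
  5   | sedan | pop | tennis | curry | blue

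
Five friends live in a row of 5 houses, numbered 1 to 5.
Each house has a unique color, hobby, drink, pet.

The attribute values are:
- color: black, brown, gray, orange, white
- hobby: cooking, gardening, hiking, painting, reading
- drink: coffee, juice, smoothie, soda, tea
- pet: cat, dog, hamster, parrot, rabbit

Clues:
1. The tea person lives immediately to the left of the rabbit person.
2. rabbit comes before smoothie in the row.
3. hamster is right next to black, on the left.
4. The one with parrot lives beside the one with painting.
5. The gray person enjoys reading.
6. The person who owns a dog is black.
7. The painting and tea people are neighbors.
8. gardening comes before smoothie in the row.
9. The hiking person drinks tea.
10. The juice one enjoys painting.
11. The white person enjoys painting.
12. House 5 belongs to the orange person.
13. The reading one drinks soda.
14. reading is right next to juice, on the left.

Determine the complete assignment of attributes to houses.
Solution:

House | Color | Hobby | Drink | Pet
-----------------------------------
  1   | gray | reading | soda | parrot
  2   | white | painting | juice | hamster
  3   | black | hiking | tea | dog
  4   | brown | gardening | coffee | rabbit
  5   | orange | cooking | smoothie | cat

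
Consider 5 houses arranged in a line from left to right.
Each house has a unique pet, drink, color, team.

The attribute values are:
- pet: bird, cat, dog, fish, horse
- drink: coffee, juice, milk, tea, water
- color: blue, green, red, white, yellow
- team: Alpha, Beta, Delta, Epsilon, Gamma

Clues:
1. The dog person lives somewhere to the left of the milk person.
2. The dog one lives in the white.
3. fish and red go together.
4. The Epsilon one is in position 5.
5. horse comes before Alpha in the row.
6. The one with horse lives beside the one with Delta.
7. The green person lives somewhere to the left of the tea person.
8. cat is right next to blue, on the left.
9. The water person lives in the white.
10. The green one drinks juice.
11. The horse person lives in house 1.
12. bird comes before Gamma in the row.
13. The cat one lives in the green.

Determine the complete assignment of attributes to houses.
Solution:

House | Pet | Drink | Color | Team
----------------------------------
  1   | horse | coffee | yellow | Beta
  2   | cat | juice | green | Delta
  3   | bird | tea | blue | Alpha
  4   | dog | water | white | Gamma
  5   | fish | milk | red | Epsilon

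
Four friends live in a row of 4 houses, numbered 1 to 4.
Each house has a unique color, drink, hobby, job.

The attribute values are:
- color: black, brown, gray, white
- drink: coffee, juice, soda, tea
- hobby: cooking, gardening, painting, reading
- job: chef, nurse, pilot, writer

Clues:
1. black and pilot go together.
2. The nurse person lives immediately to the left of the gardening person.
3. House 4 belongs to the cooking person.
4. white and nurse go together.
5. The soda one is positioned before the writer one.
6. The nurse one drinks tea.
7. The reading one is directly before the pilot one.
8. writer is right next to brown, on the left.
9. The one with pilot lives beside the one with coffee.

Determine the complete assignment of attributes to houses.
Solution:

House | Color | Drink | Hobby | Job
-----------------------------------
  1   | white | tea | reading | nurse
  2   | black | soda | gardening | pilot
  3   | gray | coffee | painting | writer
  4   | brown | juice | cooking | chef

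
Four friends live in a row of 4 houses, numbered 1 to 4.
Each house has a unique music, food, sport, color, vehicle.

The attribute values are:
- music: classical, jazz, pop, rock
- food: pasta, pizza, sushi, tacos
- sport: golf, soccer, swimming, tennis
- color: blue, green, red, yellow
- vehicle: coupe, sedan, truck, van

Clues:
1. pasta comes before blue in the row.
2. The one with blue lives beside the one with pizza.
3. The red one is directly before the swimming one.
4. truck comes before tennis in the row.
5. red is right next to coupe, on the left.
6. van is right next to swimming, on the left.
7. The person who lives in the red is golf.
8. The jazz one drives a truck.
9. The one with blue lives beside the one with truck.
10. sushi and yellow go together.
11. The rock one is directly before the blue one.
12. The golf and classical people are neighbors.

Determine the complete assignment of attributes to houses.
Solution:

House | Music | Food | Sport | Color | Vehicle
----------------------------------------------
  1   | rock | pasta | golf | red | van
  2   | classical | tacos | swimming | blue | coupe
  3   | jazz | pizza | soccer | green | truck
  4   | pop | sushi | tennis | yellow | sedan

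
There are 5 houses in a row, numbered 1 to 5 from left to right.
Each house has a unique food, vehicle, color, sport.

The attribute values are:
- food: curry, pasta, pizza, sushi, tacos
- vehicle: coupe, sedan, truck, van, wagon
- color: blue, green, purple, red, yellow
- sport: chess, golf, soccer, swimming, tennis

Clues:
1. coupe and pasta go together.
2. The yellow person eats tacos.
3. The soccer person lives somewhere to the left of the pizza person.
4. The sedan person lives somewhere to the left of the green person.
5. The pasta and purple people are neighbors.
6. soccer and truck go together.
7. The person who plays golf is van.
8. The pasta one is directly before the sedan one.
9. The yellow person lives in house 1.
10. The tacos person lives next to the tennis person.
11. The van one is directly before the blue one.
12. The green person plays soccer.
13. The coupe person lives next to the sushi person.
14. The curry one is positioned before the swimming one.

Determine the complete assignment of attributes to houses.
Solution:

House | Food | Vehicle | Color | Sport
--------------------------------------
  1   | tacos | van | yellow | golf
  2   | pasta | coupe | blue | tennis
  3   | sushi | sedan | purple | chess
  4   | curry | truck | green | soccer
  5   | pizza | wagon | red | swimming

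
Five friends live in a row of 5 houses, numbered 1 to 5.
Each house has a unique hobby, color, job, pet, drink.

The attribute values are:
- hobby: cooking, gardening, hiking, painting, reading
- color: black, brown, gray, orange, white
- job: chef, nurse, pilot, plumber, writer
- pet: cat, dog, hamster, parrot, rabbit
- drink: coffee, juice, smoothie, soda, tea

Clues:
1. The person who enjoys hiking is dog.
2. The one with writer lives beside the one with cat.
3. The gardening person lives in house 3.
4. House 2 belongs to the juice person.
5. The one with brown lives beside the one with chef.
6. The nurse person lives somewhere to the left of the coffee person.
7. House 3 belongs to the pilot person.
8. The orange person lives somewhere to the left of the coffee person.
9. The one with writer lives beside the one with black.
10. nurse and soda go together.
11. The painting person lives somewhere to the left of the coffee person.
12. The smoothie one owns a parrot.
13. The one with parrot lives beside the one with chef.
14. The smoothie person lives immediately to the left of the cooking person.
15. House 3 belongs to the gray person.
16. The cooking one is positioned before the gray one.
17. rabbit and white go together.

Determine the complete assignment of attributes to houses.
Solution:

House | Hobby | Color | Job | Pet | Drink
-----------------------------------------
  1   | painting | brown | writer | parrot | smoothie
  2   | cooking | black | chef | cat | juice
  3   | gardening | gray | pilot | hamster | tea
  4   | hiking | orange | nurse | dog | soda
  5   | reading | white | plumber | rabbit | coffee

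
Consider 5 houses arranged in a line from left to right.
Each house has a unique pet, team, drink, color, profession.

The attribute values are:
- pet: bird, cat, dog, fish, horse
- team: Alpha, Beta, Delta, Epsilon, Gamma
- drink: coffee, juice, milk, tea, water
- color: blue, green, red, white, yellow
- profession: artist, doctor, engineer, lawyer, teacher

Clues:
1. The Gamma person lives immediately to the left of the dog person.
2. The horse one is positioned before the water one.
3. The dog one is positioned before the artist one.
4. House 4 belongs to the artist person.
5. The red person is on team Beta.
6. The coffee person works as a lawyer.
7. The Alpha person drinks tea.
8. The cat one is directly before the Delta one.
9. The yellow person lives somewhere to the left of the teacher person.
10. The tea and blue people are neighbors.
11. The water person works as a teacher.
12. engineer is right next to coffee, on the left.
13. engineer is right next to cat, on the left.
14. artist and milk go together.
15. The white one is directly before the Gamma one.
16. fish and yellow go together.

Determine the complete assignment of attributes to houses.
Solution:

House | Pet | Team | Drink | Color | Profession
-----------------------------------------------
  1   | horse | Alpha | tea | white | engineer
  2   | cat | Gamma | coffee | blue | lawyer
  3   | dog | Delta | juice | green | doctor
  4   | fish | Epsilon | milk | yellow | artist
  5   | bird | Beta | water | red | teacher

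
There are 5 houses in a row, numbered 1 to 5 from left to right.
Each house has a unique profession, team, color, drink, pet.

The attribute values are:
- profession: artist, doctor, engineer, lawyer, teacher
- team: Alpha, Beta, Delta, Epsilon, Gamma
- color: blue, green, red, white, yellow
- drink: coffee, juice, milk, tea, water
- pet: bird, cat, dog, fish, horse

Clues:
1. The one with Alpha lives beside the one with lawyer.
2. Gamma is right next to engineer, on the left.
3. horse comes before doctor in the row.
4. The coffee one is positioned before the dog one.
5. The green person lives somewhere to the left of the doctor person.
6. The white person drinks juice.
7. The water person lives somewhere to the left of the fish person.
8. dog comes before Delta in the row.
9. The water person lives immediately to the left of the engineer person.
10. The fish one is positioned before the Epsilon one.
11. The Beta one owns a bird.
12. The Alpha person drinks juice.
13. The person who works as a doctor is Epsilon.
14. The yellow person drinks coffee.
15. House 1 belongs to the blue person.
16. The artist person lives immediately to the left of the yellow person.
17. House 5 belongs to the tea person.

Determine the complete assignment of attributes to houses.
Solution:

House | Profession | Team | Color | Drink | Pet
-----------------------------------------------
  1   | artist | Gamma | blue | water | horse
  2   | engineer | Beta | yellow | coffee | bird
  3   | teacher | Alpha | white | juice | dog
  4   | lawyer | Delta | green | milk | fish
  5   | doctor | Epsilon | red | tea | cat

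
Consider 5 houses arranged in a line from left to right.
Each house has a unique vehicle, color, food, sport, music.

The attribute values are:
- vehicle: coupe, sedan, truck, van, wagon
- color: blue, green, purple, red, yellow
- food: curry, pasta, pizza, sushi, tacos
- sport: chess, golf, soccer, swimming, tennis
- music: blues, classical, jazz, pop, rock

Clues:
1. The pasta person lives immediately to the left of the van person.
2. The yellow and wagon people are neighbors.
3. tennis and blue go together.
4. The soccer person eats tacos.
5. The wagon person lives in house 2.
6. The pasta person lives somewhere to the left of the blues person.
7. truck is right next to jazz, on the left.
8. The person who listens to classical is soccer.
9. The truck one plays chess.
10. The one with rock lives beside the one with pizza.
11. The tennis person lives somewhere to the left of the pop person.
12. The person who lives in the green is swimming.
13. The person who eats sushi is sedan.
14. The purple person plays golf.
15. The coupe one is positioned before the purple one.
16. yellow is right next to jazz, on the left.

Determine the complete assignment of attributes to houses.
Solution:

House | Vehicle | Color | Food | Sport | Music
----------------------------------------------
  1   | truck | yellow | curry | chess | rock
  2   | wagon | blue | pizza | tennis | jazz
  3   | coupe | green | pasta | swimming | pop
  4   | van | red | tacos | soccer | classical
  5   | sedan | purple | sushi | golf | blues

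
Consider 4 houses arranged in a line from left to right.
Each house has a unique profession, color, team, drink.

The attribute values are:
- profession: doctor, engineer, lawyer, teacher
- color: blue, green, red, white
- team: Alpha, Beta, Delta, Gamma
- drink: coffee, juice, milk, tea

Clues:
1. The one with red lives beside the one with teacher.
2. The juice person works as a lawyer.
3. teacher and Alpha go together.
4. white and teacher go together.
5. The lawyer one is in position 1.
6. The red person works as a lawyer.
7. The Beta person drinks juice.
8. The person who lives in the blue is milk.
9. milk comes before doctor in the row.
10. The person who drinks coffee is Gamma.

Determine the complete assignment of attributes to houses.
Solution:

House | Profession | Color | Team | Drink
-----------------------------------------
  1   | lawyer | red | Beta | juice
  2   | teacher | white | Alpha | tea
  3   | engineer | blue | Delta | milk
  4   | doctor | green | Gamma | coffee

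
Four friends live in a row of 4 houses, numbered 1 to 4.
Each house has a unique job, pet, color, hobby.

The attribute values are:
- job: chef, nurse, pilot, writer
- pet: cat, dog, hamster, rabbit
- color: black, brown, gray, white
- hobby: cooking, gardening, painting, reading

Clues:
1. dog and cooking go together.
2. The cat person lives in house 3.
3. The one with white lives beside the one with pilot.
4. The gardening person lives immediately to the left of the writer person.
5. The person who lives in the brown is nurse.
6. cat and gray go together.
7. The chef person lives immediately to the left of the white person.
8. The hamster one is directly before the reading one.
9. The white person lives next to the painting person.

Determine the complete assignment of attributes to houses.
Solution:

House | Job | Pet | Color | Hobby
---------------------------------
  1   | chef | hamster | black | gardening
  2   | writer | rabbit | white | reading
  3   | pilot | cat | gray | painting
  4   | nurse | dog | brown | cooking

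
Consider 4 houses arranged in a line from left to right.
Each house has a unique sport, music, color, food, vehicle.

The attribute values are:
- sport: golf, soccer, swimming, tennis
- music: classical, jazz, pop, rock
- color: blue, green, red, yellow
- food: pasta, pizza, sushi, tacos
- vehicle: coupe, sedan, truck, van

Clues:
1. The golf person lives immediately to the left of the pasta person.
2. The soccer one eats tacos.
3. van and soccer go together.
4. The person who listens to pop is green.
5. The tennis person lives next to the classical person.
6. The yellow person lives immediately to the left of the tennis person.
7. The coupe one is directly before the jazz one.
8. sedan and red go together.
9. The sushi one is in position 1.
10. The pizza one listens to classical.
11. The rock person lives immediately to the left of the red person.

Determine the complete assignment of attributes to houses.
Solution:

House | Sport | Music | Color | Food | Vehicle
----------------------------------------------
  1   | golf | rock | yellow | sushi | coupe
  2   | tennis | jazz | red | pasta | sedan
  3   | swimming | classical | blue | pizza | truck
  4   | soccer | pop | green | tacos | van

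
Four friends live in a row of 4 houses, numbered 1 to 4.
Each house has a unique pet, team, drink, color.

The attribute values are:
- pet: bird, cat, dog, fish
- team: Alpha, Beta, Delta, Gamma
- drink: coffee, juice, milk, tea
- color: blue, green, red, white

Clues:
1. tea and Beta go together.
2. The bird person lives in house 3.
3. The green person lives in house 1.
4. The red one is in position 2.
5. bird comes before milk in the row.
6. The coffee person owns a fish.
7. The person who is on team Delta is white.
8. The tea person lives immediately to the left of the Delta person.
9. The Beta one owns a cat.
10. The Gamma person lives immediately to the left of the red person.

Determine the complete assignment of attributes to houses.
Solution:

House | Pet | Team | Drink | Color
----------------------------------
  1   | fish | Gamma | coffee | green
  2   | cat | Beta | tea | red
  3   | bird | Delta | juice | white
  4   | dog | Alpha | milk | blue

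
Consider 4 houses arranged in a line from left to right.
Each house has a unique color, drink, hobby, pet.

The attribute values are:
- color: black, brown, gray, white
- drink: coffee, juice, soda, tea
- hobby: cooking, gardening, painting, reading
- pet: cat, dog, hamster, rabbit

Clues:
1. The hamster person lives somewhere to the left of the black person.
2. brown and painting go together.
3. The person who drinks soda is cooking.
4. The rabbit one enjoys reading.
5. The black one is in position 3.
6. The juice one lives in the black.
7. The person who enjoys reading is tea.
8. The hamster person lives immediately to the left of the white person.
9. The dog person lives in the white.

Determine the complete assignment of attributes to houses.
Solution:

House | Color | Drink | Hobby | Pet
-----------------------------------
  1   | brown | coffee | painting | hamster
  2   | white | soda | cooking | dog
  3   | black | juice | gardening | cat
  4   | gray | tea | reading | rabbit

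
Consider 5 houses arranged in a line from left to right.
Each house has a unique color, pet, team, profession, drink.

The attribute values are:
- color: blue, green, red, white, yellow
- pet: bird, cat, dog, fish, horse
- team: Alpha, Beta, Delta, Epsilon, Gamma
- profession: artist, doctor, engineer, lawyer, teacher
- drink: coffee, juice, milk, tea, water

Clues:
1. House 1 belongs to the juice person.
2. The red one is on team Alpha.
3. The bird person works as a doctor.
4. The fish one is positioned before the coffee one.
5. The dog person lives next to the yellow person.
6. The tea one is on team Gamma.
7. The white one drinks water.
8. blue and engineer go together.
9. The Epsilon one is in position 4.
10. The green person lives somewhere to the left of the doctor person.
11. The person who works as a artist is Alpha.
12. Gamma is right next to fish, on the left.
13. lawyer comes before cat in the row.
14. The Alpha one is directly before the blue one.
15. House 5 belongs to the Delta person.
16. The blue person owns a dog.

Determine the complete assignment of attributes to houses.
Solution:

House | Color | Pet | Team | Profession | Drink
-----------------------------------------------
  1   | red | horse | Alpha | artist | juice
  2   | blue | dog | Gamma | engineer | tea
  3   | yellow | fish | Beta | lawyer | milk
  4   | green | cat | Epsilon | teacher | coffee
  5   | white | bird | Delta | doctor | water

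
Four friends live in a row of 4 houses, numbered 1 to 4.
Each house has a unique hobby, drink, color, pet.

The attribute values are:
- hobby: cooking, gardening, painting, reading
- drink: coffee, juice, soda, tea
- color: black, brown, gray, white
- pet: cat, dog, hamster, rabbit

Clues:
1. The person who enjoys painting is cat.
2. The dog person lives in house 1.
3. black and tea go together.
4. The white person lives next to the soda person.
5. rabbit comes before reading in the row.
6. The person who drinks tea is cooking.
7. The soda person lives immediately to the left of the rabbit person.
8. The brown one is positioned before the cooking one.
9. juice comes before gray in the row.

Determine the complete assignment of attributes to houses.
Solution:

House | Hobby | Drink | Color | Pet
-----------------------------------
  1   | gardening | juice | white | dog
  2   | painting | soda | brown | cat
  3   | cooking | tea | black | rabbit
  4   | reading | coffee | gray | hamster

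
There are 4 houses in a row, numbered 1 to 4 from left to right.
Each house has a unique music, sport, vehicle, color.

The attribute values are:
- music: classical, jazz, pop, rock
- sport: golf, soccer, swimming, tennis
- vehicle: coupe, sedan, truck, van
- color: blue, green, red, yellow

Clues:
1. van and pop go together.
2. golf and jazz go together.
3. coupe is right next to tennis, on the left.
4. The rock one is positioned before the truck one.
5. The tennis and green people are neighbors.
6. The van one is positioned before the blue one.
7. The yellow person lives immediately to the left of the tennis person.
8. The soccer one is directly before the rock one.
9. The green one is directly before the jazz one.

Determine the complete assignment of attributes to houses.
Solution:

House | Music | Sport | Vehicle | Color
---------------------------------------
  1   | classical | soccer | coupe | yellow
  2   | rock | tennis | sedan | red
  3   | pop | swimming | van | green
  4   | jazz | golf | truck | blue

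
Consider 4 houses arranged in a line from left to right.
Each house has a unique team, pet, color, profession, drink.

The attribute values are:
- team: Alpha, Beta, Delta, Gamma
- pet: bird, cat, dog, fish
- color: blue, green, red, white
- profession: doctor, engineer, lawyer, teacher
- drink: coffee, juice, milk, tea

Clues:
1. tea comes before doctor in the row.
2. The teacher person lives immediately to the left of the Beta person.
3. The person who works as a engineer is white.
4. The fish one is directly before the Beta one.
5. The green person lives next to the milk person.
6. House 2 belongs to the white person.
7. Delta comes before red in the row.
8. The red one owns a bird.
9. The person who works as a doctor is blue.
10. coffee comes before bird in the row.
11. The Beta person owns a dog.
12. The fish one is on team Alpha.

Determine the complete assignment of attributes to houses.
Solution:

House | Team | Pet | Color | Profession | Drink
-----------------------------------------------
  1   | Alpha | fish | green | teacher | tea
  2   | Beta | dog | white | engineer | milk
  3   | Delta | cat | blue | doctor | coffee
  4   | Gamma | bird | red | lawyer | juice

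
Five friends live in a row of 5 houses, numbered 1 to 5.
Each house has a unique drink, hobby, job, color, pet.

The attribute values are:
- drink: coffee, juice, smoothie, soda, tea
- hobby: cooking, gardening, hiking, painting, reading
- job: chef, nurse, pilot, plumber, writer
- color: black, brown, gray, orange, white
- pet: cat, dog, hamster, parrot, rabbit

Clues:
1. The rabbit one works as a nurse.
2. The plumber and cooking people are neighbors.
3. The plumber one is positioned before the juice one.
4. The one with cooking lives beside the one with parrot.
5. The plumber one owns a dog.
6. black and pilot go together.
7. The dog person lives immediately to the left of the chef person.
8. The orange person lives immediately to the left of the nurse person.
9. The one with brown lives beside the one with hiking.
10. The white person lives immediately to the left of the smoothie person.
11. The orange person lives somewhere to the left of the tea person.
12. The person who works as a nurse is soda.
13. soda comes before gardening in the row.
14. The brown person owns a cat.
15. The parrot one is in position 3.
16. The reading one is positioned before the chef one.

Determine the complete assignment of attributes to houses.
Solution:

House | Drink | Hobby | Job | Color | Pet
-----------------------------------------
  1   | coffee | reading | plumber | white | dog
  2   | smoothie | cooking | chef | brown | cat
  3   | juice | hiking | writer | orange | parrot
  4   | soda | painting | nurse | gray | rabbit
  5   | tea | gardening | pilot | black | hamster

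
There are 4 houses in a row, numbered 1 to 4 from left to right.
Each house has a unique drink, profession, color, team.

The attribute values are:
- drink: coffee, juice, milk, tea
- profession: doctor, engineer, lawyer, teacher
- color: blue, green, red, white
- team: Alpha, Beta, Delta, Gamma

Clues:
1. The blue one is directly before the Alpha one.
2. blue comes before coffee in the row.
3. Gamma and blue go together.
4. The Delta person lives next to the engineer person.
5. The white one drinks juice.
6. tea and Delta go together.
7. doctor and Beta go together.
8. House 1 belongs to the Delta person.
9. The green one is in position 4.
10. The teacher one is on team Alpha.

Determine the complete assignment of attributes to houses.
Solution:

House | Drink | Profession | Color | Team
-----------------------------------------
  1   | tea | lawyer | red | Delta
  2   | milk | engineer | blue | Gamma
  3   | juice | teacher | white | Alpha
  4   | coffee | doctor | green | Beta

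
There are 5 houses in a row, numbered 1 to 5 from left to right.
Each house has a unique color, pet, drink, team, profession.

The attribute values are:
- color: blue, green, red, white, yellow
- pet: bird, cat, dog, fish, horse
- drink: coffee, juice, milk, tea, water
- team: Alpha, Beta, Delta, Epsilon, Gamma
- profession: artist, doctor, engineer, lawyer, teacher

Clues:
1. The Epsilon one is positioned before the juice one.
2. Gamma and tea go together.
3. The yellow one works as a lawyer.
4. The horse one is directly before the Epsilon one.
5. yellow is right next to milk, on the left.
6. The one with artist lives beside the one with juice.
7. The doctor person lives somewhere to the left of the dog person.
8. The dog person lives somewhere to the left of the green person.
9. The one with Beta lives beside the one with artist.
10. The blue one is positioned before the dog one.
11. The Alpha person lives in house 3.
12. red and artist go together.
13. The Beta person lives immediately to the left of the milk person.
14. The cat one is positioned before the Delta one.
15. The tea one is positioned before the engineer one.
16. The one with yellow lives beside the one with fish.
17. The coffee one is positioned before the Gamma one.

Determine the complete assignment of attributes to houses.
Solution:

House | Color | Pet | Drink | Team | Profession
-----------------------------------------------
  1   | yellow | horse | coffee | Beta | lawyer
  2   | red | fish | milk | Epsilon | artist
  3   | blue | cat | juice | Alpha | doctor
  4   | white | dog | tea | Gamma | teacher
  5   | green | bird | water | Delta | engineer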